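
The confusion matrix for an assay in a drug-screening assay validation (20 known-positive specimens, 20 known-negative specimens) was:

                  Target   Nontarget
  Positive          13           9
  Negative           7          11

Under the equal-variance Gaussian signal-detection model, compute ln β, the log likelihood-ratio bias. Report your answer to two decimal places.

ln β = -0.07

H = 13/20 = 0.6500
FA = 9/20 = 0.4500
z(H) = 0.385
z(FA) = -0.126
ln β = −½·[z(H)² − z(FA)²] = −0.5 × (0.148 − 0.016) = -0.066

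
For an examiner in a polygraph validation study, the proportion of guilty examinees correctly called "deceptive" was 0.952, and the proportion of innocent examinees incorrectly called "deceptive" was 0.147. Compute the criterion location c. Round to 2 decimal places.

c = -0.31

Φ⁻¹(H) = 1.665
Φ⁻¹(FA) = -1.049
c = −½·[z(H) + z(FA)] = −0.5 × (1.665 + (-1.049)) = -0.308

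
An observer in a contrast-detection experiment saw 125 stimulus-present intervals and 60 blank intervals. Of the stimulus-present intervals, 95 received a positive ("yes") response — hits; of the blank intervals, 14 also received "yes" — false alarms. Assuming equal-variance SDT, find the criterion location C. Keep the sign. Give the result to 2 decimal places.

C = 0.01

H = 95/125 = 0.7600
FA = 14/60 = 0.2333
z(H) = 0.706
z(FA) = -0.728
c = −½·[z(H) + z(FA)] = −0.5 × (0.706 + (-0.728)) = 0.011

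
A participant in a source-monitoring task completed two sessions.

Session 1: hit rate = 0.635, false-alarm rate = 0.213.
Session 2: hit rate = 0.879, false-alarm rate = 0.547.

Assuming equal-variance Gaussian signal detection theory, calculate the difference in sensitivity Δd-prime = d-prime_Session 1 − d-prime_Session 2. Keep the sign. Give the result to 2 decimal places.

Session 1: z(0.635) = 0.345, z(0.213) = -0.796, d' = 1.141
Session 2: z(0.879) = 1.170, z(0.547) = 0.118, d' = 1.052
Δd' = d'_Session 1 − d'_Session 2 = 1.141 − 1.052 = 0.089
Session 1 has the higher sensitivity.

Δd-prime = 0.09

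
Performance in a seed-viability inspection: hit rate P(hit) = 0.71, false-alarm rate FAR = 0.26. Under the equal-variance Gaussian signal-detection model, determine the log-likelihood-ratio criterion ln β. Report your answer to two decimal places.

ln β = 0.05

z(0.71) = 0.553, z(0.26) = -0.643
ln β = −½·[z(H)² − z(FA)²] = −0.5 × (0.306 − 0.413) = 0.0535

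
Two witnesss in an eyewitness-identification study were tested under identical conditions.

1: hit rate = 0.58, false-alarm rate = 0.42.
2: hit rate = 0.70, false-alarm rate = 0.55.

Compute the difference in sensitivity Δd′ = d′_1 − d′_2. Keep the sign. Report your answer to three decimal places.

1: z(0.58) = 0.2019, z(0.42) = -0.2019, d' = 0.4038
2: z(0.70) = 0.5244, z(0.55) = 0.1257, d' = 0.3987
Δd' = d'_1 − d'_2 = 0.4038 − 0.3987 = 0.0051
1 has the higher sensitivity.

Δd′ = 0.005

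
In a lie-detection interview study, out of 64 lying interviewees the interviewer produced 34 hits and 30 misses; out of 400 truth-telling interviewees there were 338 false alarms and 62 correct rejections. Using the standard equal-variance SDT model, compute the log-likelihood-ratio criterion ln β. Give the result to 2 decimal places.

ln β = 0.51

H = 34/64 = 0.5312
FA = 338/400 = 0.8450
z(H) = 0.078
z(FA) = 1.015
ln β = −½·[z(H)² − z(FA)²] = −0.5 × (0.006 − 1.030) = 0.512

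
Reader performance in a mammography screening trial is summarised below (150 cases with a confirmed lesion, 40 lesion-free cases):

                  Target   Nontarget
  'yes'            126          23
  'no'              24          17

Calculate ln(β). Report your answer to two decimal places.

ln β = -0.48

H = 126/150 = 0.8400
FA = 23/40 = 0.5750
z(H) = z(0.8400) = 0.994
z(FA) = z(0.5750) = 0.189
ln β = −½·[z(H)² − z(FA)²] = −0.5 × (0.988 − 0.036) = -0.476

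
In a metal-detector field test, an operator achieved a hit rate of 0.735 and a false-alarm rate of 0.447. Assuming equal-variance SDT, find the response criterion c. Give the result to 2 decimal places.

c = -0.25

z(0.735) = 0.628, z(0.447) = -0.133
c = −½·[z(H) + z(FA)] = −0.5 × (0.628 + (-0.133)) = -0.2475
c < 0: the operator has a liberal response bias.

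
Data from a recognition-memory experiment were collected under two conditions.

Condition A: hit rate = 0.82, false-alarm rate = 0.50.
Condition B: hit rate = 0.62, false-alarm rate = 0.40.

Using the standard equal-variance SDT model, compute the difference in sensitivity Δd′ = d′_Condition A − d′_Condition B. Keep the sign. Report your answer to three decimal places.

Condition A: z(0.82) = 0.9154, z(0.50) = 0.0000, d' = 0.9154
Condition B: z(0.62) = 0.3055, z(0.40) = -0.2533, d' = 0.5588
Δd' = d'_Condition A − d'_Condition B = 0.9154 − 0.5588 = 0.3566
Condition A has the higher sensitivity.

Δd′ = 0.357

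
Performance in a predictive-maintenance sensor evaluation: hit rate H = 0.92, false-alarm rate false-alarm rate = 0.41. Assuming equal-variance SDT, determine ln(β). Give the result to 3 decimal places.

ln β = -0.961

z(H) = 1.4051
z(FA) = -0.2275
ln β = −½·[z(H)² − z(FA)²] = −0.5 × (1.9743 − 0.0518) = -0.96125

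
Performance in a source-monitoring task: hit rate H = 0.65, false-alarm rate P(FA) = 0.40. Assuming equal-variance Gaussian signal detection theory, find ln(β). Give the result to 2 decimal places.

ln β = -0.04

Φ⁻¹(0.65) = 0.385, Φ⁻¹(0.40) = -0.253
ln β = −½·[z(H)² − z(FA)²] = −0.5 × (0.148 − 0.064) = -0.042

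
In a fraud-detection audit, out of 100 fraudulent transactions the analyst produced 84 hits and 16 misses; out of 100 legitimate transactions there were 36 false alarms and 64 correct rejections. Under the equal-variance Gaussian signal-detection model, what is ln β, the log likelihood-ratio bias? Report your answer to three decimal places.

ln β = -0.430

H = 84/100 = 0.8400
FA = 36/100 = 0.3600
Φ⁻¹(H) = Φ⁻¹(0.8400) = 0.9945
Φ⁻¹(FA) = Φ⁻¹(0.3600) = -0.3585
ln β = −½·[z(H)² − z(FA)²] = −0.5 × (0.9890 − 0.1285) = -0.43025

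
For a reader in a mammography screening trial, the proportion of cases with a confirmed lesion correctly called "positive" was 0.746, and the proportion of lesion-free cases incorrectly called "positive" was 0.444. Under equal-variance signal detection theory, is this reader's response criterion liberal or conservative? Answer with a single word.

z(H) = 0.662, z(FA) = -0.141
c = −½·(z(H) + z(FA)) = -0.2605
c < 0 → liberal criterion (biased toward responding “yes”).

liberal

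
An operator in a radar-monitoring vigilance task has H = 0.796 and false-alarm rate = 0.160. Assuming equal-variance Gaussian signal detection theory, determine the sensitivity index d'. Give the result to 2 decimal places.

z(H) = z(0.796) = 0.827
z(FA) = z(0.160) = -0.994
d' = z(H) − z(FA) = 0.827 − (-0.994) = 1.821

d' = 1.82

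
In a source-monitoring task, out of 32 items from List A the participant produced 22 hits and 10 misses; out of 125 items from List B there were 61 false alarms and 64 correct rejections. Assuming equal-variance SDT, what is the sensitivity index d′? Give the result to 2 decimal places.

H = 22/32 = 0.6875
FA = 61/125 = 0.4880
z(0.6875) = 0.4888, z(0.4880) = -0.0301
d' = z(H) − z(FA) = 0.4888 − (-0.0301) = 0.5189

d′ = 0.52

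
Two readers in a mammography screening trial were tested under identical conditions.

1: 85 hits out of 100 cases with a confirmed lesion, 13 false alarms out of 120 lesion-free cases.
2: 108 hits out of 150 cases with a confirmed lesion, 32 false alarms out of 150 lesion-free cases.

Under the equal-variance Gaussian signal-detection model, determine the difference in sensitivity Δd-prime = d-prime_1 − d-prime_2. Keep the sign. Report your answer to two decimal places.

Δd-prime = 0.89

1: z(0.8500) = 1.036, z(0.1083) = -1.236, d' = 2.272
2: z(0.7200) = 0.583, z(0.2133) = -0.795, d' = 1.378
Δd' = d'_1 − d'_2 = 2.272 − 1.378 = 0.894
1 has the higher sensitivity.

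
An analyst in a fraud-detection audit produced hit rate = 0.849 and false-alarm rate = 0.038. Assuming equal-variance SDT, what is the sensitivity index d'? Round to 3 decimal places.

Φ⁻¹(0.849) = 1.0322, Φ⁻¹(0.038) = -1.7744
d' = z(H) − z(FA) = 1.0322 − (-1.7744) = 2.8066

d' = 2.807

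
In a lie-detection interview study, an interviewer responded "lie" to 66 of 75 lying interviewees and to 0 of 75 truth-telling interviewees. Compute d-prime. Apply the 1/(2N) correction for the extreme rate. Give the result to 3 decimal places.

The false-alarm rate is 0/75 = 0, so apply the 1/(2N) correction: FA → 1/(2·75) = 0.00667.
z(H) = z(0.88000) = 1.1750
z(FA) = z(0.00667) = -2.4746
d' = 1.1750 − (-2.4746) = 3.6496

d-prime = 3.650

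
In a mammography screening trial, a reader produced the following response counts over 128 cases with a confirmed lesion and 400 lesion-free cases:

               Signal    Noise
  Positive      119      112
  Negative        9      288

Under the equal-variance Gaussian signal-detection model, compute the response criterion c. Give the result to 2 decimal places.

H = 119/128 = 0.9297
FA = 112/400 = 0.2800
z(H) = 1.4736
z(FA) = -0.5828
c = −½·[z(H) + z(FA)] = −0.5 × (1.4736 + (-0.5828)) = -0.4454
c < 0: the reader has a liberal response bias.

c = -0.45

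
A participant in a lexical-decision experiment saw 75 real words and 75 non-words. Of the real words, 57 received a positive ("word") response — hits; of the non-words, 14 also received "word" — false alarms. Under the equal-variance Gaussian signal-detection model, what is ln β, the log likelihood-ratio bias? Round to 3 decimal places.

H = 57/75 = 0.7600
FA = 14/75 = 0.1867
z(H) = 0.7063
z(FA) = -0.8901
ln β = −½·[z(H)² − z(FA)²] = −0.5 × (0.4989 − 0.7923) = 0.1467

ln β = 0.147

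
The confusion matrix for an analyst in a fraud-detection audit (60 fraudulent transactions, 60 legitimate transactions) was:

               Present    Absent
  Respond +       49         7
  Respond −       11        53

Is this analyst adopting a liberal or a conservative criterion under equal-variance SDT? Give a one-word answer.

conservative

z(H) = 0.903, z(FA) = -1.192
c = −½·(z(H) + z(FA)) = 0.1445
c > 0 → conservative criterion (biased toward responding “no”).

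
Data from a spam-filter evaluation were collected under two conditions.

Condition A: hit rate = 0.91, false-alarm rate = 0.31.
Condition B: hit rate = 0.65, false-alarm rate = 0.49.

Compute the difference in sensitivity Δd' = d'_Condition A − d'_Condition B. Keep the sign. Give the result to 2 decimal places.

Δd' = 1.43

Condition A: z(0.91) = 1.341, z(0.31) = -0.496, d' = 1.837
Condition B: z(0.65) = 0.385, z(0.49) = -0.025, d' = 0.410
Δd' = d'_Condition A − d'_Condition B = 1.837 − 0.410 = 1.427
Condition A has the higher sensitivity.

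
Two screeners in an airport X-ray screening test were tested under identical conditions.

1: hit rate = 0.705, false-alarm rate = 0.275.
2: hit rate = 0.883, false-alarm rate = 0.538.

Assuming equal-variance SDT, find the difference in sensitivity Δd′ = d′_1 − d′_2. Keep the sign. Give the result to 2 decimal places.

Δd′ = 0.04

1: z(0.705) = 0.539, z(0.275) = -0.598, d' = 1.137
2: z(0.883) = 1.190, z(0.538) = 0.095, d' = 1.095
Δd' = d'_1 − d'_2 = 1.137 − 1.095 = 0.042
1 has the higher sensitivity.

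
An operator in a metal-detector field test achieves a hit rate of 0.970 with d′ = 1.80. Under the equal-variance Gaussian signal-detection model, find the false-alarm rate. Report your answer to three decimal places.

false-alarm rate = 0.532

z(hit rate) = z(0.970) = 1.8808
z(FA) = z(H) − d' = 1.8808 − 1.80 = 0.0808
false-alarm rate = Φ(0.0808) = 0.5322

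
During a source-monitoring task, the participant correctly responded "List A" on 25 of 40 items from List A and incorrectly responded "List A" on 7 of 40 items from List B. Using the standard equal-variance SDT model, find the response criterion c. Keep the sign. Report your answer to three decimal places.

c = 0.308

H = 25/40 = 0.6250
FA = 7/40 = 0.1750
z(H) = 0.3186
z(FA) = -0.9346
c = −½·[z(H) + z(FA)] = −0.5 × (0.3186 + (-0.9346)) = 0.3080
c > 0: the participant has a conservative response bias.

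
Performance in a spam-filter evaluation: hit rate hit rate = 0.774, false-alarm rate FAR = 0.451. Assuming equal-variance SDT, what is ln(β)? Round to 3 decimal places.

ln β = -0.275

z(H) = z(0.774) = 0.7521
z(FA) = z(0.451) = -0.1231
ln β = −½·[z(H)² − z(FA)²] = −0.5 × (0.5657 − 0.0152) = -0.27525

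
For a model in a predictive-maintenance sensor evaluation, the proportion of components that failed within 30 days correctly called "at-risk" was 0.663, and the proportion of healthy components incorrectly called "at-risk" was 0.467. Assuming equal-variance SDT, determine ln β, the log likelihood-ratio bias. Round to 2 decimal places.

ln β = -0.09

z(0.663) = 0.421, z(0.467) = -0.083
ln β = −½·[z(H)² − z(FA)²] = −0.5 × (0.177 − 0.007) = -0.085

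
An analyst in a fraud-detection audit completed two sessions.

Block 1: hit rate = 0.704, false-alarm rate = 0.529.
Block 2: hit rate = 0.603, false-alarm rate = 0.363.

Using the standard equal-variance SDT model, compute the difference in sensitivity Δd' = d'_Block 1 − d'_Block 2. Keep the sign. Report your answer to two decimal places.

Δd' = -0.15

Block 1: z(0.704) = 0.536, z(0.529) = 0.073, d' = 0.463
Block 2: z(0.603) = 0.261, z(0.363) = -0.350, d' = 0.611
Δd' = d'_Block 1 − d'_Block 2 = 0.463 − 0.611 = -0.148
Block 2 has the higher sensitivity.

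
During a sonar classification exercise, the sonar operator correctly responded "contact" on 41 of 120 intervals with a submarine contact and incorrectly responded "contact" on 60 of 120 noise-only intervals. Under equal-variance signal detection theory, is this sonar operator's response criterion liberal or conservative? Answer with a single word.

z(H) = -0.408, z(FA) = 0.000
c = −½·(z(H) + z(FA)) = 0.204
c > 0 → conservative criterion (biased toward responding “no”).

conservative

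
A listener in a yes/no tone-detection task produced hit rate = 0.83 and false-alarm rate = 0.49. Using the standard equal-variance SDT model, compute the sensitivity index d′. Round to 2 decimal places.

z(H) = z(0.83) = 0.954
z(FA) = z(0.49) = -0.025
d' = z(H) − z(FA) = 0.954 − (-0.025) = 0.979

d′ = 0.98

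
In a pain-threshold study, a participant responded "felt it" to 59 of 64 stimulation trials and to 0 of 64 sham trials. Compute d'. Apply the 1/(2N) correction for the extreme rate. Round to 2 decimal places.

d' = 3.84

The false-alarm rate is 0/64 = 0, so apply the 1/(2N) correction: FA → 1/(2·64) = 0.00781.
z(H) = z(0.92188) = 1.418
z(FA) = z(0.00781) = -2.418
d' = 1.418 − (-2.418) = 3.836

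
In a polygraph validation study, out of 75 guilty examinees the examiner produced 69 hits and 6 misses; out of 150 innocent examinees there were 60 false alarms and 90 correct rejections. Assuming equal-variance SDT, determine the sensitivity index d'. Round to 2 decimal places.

d' = 1.66

H = 69/75 = 0.9200
FA = 60/150 = 0.4000
z(H) = z(0.9200) = 1.405
z(FA) = z(0.4000) = -0.253
d' = z(H) − z(FA) = 1.405 − (-0.253) = 1.658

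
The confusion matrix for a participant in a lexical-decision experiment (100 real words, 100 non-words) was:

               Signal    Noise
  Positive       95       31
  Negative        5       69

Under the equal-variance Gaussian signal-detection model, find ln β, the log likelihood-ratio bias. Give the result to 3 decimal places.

ln β = -1.230

H = 95/100 = 0.9500
FA = 31/100 = 0.3100
Φ⁻¹(H) = Φ⁻¹(0.9500) = 1.6449
Φ⁻¹(FA) = Φ⁻¹(0.3100) = -0.4959
ln β = −½·[z(H)² − z(FA)²] = −0.5 × (2.7057 − 0.2459) = -1.2299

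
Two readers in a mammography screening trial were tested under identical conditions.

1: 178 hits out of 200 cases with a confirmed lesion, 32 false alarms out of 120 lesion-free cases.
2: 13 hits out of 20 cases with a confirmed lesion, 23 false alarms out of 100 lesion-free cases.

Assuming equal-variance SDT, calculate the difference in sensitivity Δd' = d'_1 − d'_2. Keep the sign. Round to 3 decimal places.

Δd' = 0.725

1: z(0.8900) = 1.2265, z(0.2667) = -0.6228, d' = 1.8493
2: z(0.6500) = 0.3853, z(0.2300) = -0.7388, d' = 1.1241
Δd' = d'_1 − d'_2 = 1.8493 − 1.1241 = 0.7252
1 has the higher sensitivity.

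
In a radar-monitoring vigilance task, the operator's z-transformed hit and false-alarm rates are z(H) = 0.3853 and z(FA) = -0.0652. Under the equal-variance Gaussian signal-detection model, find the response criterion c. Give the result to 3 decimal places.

c = −½·[z(H) + z(FA)] = −½·(0.3853 + (-0.0652)) = -0.16005
c < 0: the operator has a liberal response bias.

c = -0.160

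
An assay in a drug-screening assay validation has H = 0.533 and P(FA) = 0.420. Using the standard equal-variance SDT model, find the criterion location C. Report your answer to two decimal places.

C = 0.06

z(0.533) = 0.0828, z(0.420) = -0.2019
c = −½·[z(H) + z(FA)] = −0.5 × (0.0828 + (-0.2019)) = 0.05955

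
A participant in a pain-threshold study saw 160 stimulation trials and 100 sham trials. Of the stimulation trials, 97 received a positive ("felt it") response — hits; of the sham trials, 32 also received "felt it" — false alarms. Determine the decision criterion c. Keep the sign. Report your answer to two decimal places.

H = 97/160 = 0.6062
FA = 32/100 = 0.3200
z(H) = 0.269
z(FA) = -0.468
c = −½·[z(H) + z(FA)] = −0.5 × (0.269 + (-0.468)) = 0.0995
c > 0: the participant has a conservative response bias.

c = 0.10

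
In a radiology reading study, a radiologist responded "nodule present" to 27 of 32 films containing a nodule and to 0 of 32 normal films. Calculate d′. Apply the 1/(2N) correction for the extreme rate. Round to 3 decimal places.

d′ = 3.164

The false-alarm rate is 0/32 = 0, so apply the 1/(2N) correction: FA → 1/(2·32) = 0.01562.
z(H) = z(0.84375) = 1.0100
z(FA) = z(0.01562) = -2.1540
d' = 1.0100 − (-2.1540) = 3.1640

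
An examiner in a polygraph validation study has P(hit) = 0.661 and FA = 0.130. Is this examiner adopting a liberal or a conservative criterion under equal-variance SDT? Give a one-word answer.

conservative

z(H) = 0.415, z(FA) = -1.126
c = −½·(z(H) + z(FA)) = 0.3555
c > 0 → conservative criterion (biased toward responding “no”).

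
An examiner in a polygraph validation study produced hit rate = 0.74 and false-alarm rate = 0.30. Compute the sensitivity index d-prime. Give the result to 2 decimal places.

z(0.74) = 0.643, z(0.30) = -0.524
d' = z(H) − z(FA) = 0.643 − (-0.524) = 1.167

d-prime = 1.17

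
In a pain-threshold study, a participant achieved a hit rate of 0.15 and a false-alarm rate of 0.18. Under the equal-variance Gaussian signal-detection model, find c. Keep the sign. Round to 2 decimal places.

z(H) = -1.036
z(FA) = -0.915
c = −½·[z(H) + z(FA)] = −0.5 × (-1.036 + (-0.915)) = 0.9755

c = 0.98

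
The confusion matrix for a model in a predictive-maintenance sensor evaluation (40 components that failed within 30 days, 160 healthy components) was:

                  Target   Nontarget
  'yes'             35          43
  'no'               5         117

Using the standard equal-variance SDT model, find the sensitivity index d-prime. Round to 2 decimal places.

d-prime = 1.77

H = 35/40 = 0.8750
FA = 43/160 = 0.2687
Φ⁻¹(0.8750) = 1.150, Φ⁻¹(0.2687) = -0.617
d' = z(H) − z(FA) = 1.150 − (-0.617) = 1.767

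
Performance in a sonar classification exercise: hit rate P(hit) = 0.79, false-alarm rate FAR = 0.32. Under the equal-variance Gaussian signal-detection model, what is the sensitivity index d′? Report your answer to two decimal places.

z(0.79) = 0.806, z(0.32) = -0.468
d' = z(H) − z(FA) = 0.806 − (-0.468) = 1.274

d′ = 1.27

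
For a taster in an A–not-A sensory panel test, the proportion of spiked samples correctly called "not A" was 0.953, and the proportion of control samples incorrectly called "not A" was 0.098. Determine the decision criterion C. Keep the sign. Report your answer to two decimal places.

z(0.953) = 1.6747, z(0.098) = -1.2930
c = −½·[z(H) + z(FA)] = −0.5 × (1.6747 + (-1.2930)) = -0.19085

C = -0.19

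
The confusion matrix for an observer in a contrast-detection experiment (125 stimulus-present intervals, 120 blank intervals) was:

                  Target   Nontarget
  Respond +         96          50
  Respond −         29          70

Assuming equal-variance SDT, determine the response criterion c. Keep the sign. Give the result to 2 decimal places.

H = 96/125 = 0.7680
FA = 50/120 = 0.4167
z(H) = z(0.7680) = 0.732
z(FA) = z(0.4167) = -0.210
c = −½·[z(H) + z(FA)] = −0.5 × (0.732 + (-0.210)) = -0.261

c = -0.26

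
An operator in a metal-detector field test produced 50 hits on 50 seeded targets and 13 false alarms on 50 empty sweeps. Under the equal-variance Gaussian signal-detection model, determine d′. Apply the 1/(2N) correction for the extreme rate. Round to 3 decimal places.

d′ = 2.970

The hit rate is 50/50 = 1, so apply the 1/(2N) correction: H → 1 − 1/(2·50) = 0.99000.
z(H) = z(0.99000) = 2.3263
z(FA) = z(0.26000) = -0.6433
d' = 2.3263 − (-0.6433) = 2.9696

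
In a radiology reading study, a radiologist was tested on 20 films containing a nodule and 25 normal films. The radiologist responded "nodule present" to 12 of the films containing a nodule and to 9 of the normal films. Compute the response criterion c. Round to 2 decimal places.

c = 0.05

H = 12/20 = 0.6000
FA = 9/25 = 0.3600
z(0.6000) = 0.253, z(0.3600) = -0.358
c = −½·[z(H) + z(FA)] = −0.5 × (0.253 + (-0.358)) = 0.0525
c > 0: the radiologist has a conservative response bias.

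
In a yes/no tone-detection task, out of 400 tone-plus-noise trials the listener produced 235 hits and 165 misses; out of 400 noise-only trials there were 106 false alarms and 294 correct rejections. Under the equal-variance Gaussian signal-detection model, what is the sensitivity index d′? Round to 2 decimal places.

H = 235/400 = 0.5875
FA = 106/400 = 0.2650
z(H) = 0.221
z(FA) = -0.628
d' = z(H) − z(FA) = 0.221 − (-0.628) = 0.849

d′ = 0.85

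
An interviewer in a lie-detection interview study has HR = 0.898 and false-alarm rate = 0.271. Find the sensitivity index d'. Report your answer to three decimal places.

d' = 1.880

z(H) = 1.2702
z(FA) = -0.6098
d' = z(H) − z(FA) = 1.2702 − (-0.6098) = 1.8800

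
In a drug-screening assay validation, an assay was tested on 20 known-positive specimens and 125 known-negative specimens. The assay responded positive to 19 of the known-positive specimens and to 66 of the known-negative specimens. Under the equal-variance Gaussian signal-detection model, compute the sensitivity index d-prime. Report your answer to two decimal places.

H = 19/20 = 0.9500
FA = 66/125 = 0.5280
Φ⁻¹(H) = 1.6449
Φ⁻¹(FA) = 0.0702
d' = z(H) − z(FA) = 1.6449 − 0.0702 = 1.5747

d-prime = 1.57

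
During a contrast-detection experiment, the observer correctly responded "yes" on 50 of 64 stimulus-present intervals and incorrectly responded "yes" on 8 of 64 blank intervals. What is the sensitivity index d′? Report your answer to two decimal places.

H = 50/64 = 0.7812
FA = 8/64 = 0.1250
z(0.7812) = 0.7763, z(0.1250) = -1.1503
d' = z(H) − z(FA) = 0.7763 − (-1.1503) = 1.9266

d′ = 1.93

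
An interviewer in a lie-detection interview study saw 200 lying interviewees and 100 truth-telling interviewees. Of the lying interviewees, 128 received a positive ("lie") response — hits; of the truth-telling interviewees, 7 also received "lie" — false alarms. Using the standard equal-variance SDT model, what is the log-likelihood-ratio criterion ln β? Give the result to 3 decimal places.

H = 128/200 = 0.6400
FA = 7/100 = 0.0700
z(0.6400) = 0.3585, z(0.0700) = -1.4758
ln β = −½·[z(H)² − z(FA)²] = −0.5 × (0.1285 − 2.1780) = 1.02475

ln β = 1.025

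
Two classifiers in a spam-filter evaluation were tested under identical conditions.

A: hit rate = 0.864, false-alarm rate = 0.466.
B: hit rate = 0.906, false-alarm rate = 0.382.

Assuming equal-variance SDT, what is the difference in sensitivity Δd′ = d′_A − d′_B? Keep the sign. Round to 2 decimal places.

Δd′ = -0.43

A: z(0.864) = 1.098, z(0.466) = -0.085, d' = 1.183
B: z(0.906) = 1.317, z(0.382) = -0.300, d' = 1.617
Δd' = d'_A − d'_B = 1.183 − 1.617 = -0.434
B has the higher sensitivity.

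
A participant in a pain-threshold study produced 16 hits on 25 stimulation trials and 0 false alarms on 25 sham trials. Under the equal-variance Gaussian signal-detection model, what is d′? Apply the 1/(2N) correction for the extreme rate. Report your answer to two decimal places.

d′ = 2.41

The false-alarm rate is 0/25 = 0, so apply the 1/(2N) correction: FA → 1/(2·25) = 0.02000.
z(H) = z(0.64000) = 0.358
z(FA) = z(0.02000) = -2.054
d' = 0.358 − (-2.054) = 2.412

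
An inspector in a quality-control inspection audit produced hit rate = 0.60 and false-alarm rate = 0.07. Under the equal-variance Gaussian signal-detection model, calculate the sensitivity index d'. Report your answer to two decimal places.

d' = 1.73

z(H) = z(0.60) = 0.2533
z(FA) = z(0.07) = -1.4758
d' = z(H) − z(FA) = 0.2533 − (-1.4758) = 1.7291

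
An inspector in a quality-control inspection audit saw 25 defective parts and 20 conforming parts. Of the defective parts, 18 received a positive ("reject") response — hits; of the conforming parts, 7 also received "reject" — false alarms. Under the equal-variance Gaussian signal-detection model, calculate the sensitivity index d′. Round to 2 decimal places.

d′ = 0.97

H = 18/25 = 0.7200
FA = 7/20 = 0.3500
z(0.7200) = 0.5828, z(0.3500) = -0.3853
d' = z(H) − z(FA) = 0.5828 − (-0.3853) = 0.9681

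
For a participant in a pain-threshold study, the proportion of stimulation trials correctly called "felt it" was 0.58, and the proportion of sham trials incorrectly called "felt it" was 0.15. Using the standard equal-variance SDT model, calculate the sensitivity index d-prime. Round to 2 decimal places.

d-prime = 1.24

z(0.58) = 0.2019, z(0.15) = -1.0364
d' = z(H) − z(FA) = 0.2019 − (-1.0364) = 1.2383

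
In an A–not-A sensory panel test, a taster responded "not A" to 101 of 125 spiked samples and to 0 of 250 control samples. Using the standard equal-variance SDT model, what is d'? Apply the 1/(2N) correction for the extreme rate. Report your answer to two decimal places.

The false-alarm rate is 0/250 = 0, so apply the 1/(2N) correction: FA → 1/(2·250) = 0.00200.
z(H) = z(0.80800) = 0.871
z(FA) = z(0.00200) = -2.878
d' = 0.871 − (-2.878) = 3.749

d' = 3.75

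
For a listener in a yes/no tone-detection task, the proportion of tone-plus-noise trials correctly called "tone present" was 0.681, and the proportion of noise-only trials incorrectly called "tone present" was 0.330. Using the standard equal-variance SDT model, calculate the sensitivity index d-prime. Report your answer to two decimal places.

z(0.681) = 0.470, z(0.330) = -0.440
d' = z(H) − z(FA) = 0.470 − (-0.440) = 0.910

d-prime = 0.91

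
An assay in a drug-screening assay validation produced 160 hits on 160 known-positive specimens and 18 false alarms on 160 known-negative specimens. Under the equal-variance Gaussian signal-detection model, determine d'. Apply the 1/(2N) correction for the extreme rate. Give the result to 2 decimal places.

The hit rate is 160/160 = 1, so apply the 1/(2N) correction: H → 1 − 1/(2·160) = 0.99687.
z(H) = z(0.99687) = 2.734
z(FA) = z(0.11250) = -1.213
d' = 2.734 − (-1.213) = 3.947

d' = 3.95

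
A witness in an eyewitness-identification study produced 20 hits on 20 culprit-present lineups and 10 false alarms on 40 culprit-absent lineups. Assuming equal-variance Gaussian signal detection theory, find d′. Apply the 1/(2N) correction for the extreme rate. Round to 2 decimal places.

d′ = 2.63

The hit rate is 20/20 = 1, so apply the 1/(2N) correction: H → 1 − 1/(2·20) = 0.97500.
z(H) = z(0.97500) = 1.960
z(FA) = z(0.25000) = -0.674
d' = 1.960 − (-0.674) = 2.634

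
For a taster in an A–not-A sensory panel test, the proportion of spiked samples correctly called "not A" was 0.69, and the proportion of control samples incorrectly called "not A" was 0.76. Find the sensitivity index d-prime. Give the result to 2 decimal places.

d-prime = -0.21

z(H) = z(0.69) = 0.496
z(FA) = z(0.76) = 0.706
d' = z(H) − z(FA) = 0.496 − 0.706 = -0.210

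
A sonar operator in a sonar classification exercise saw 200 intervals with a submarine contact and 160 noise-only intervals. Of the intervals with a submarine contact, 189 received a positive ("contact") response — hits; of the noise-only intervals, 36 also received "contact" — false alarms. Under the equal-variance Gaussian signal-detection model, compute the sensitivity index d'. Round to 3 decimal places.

d' = 2.354

H = 189/200 = 0.9450
FA = 36/160 = 0.2250
z(0.9450) = 1.5982, z(0.2250) = -0.7554
d' = z(H) − z(FA) = 1.5982 − (-0.7554) = 2.3536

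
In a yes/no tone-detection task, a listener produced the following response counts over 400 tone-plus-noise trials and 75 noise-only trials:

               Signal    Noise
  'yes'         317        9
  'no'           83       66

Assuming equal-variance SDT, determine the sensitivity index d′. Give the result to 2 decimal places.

d′ = 1.99

H = 317/400 = 0.7925
FA = 9/75 = 0.1200
Φ⁻¹(H) = 0.8151
Φ⁻¹(FA) = -1.1750
d' = z(H) − z(FA) = 0.8151 − (-1.1750) = 1.9901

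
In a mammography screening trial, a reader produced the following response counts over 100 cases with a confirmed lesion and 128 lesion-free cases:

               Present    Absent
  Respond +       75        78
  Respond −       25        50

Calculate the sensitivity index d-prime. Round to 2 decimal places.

d-prime = 0.40

H = 75/100 = 0.7500
FA = 78/128 = 0.6094
z(0.7500) = 0.6745, z(0.6094) = 0.2778
d' = z(H) − z(FA) = 0.6745 − 0.2778 = 0.3967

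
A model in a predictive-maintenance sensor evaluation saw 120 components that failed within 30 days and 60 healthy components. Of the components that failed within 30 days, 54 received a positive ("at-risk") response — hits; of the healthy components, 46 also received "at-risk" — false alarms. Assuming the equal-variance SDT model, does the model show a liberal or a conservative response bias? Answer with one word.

z(H) = -0.126, z(FA) = 0.728
c = −½·(z(H) + z(FA)) = -0.301
c < 0 → liberal criterion (biased toward responding “yes”).

liberal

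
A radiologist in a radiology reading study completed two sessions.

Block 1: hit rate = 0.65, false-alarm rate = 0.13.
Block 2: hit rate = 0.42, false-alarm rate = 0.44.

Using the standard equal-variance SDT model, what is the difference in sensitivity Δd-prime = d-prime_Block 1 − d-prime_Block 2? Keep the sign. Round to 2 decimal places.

Block 1: z(0.65) = 0.385, z(0.13) = -1.126, d' = 1.511
Block 2: z(0.42) = -0.202, z(0.44) = -0.151, d' = -0.051
Δd' = d'_Block 1 − d'_Block 2 = 1.511 − (-0.051) = 1.562
Block 1 has the higher sensitivity.

Δd-prime = 1.56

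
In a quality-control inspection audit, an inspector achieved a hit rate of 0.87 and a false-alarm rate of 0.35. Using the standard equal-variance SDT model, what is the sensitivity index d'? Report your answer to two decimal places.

d' = 1.51

Φ⁻¹(0.87) = 1.1264, Φ⁻¹(0.35) = -0.3853
d' = z(H) − z(FA) = 1.1264 − (-0.3853) = 1.5117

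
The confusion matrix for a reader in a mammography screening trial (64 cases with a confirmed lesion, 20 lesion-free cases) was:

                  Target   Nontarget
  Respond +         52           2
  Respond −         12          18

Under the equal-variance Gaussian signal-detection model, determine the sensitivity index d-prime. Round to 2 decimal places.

d-prime = 2.17

H = 52/64 = 0.8125
FA = 2/20 = 0.1000
z(H) = z(0.8125) = 0.8871
z(FA) = z(0.1000) = -1.2816
d' = z(H) − z(FA) = 0.8871 − (-1.2816) = 2.1687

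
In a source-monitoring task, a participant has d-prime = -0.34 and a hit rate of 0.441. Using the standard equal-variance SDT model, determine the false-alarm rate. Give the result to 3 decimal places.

false-alarm rate = 0.576

z(hit rate) = z(0.441) = -0.1484
z(FA) = z(H) − d' = -0.1484 − (-0.34) = 0.1916
false-alarm rate = Φ(0.1916) = 0.5760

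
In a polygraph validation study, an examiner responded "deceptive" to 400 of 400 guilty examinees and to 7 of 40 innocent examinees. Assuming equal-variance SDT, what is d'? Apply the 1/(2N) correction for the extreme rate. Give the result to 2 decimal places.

d' = 3.96

The hit rate is 400/400 = 1, so apply the 1/(2N) correction: H → 1 − 1/(2·400) = 0.99875.
z(H) = z(0.99875) = 3.023
z(FA) = z(0.17500) = -0.935
d' = 3.023 − (-0.935) = 3.958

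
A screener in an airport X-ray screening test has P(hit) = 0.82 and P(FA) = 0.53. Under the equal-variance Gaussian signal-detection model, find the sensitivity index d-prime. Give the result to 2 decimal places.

Φ⁻¹(H) = 0.915
Φ⁻¹(FA) = 0.075
d' = z(H) − z(FA) = 0.915 − 0.075 = 0.840

d-prime = 0.84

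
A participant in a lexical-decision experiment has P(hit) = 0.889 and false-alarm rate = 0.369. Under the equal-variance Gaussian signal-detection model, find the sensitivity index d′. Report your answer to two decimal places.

z(0.889) = 1.2212, z(0.369) = -0.3345
d' = z(H) − z(FA) = 1.2212 − (-0.3345) = 1.5557

d′ = 1.56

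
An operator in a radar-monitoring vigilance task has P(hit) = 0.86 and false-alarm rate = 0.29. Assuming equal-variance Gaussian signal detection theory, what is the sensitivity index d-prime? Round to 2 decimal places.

d-prime = 1.63

Φ⁻¹(0.86) = 1.0803, Φ⁻¹(0.29) = -0.5534
d' = z(H) − z(FA) = 1.0803 − (-0.5534) = 1.6337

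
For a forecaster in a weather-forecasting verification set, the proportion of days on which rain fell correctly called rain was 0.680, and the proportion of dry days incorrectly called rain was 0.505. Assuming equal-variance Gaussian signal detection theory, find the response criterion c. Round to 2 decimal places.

c = -0.24

z(H) = 0.468
z(FA) = 0.013
c = −½·[z(H) + z(FA)] = −0.5 × (0.468 + 0.013) = -0.2405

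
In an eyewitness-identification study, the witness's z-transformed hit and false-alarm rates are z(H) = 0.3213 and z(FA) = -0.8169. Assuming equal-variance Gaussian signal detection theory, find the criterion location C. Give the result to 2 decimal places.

c = −½·[z(H) + z(FA)] = −½·(0.3213 + (-0.8169)) = 0.2478
c > 0: the witness has a conservative response bias.

C = 0.25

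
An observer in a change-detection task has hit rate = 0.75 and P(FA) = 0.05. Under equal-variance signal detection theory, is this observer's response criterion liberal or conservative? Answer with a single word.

conservative

z(H) = 0.674, z(FA) = -1.645
c = −½·(z(H) + z(FA)) = 0.4855
c > 0 → conservative criterion (biased toward responding “no”).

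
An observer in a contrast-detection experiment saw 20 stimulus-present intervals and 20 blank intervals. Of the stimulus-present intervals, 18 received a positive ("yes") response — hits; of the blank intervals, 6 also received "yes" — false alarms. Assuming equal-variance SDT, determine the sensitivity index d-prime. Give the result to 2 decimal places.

H = 18/20 = 0.9000
FA = 6/20 = 0.3000
z(H) = 1.2816
z(FA) = -0.5244
d' = z(H) − z(FA) = 1.2816 − (-0.5244) = 1.8060

d-prime = 1.81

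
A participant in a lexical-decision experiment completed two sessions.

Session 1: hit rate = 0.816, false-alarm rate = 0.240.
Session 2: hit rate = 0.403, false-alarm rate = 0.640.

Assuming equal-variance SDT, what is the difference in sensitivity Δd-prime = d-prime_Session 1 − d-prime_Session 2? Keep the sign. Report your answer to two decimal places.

Δd-prime = 2.21

Session 1: z(0.816) = 0.900, z(0.240) = -0.706, d' = 1.606
Session 2: z(0.403) = -0.246, z(0.640) = 0.358, d' = -0.604
Δd' = d'_Session 1 − d'_Session 2 = 1.606 − (-0.604) = 2.210
Session 1 has the higher sensitivity.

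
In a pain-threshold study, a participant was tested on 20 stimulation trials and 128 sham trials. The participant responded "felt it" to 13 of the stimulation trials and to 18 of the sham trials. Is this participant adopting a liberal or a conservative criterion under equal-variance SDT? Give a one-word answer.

z(H) = 0.385, z(FA) = -1.078
c = −½·(z(H) + z(FA)) = 0.3465
c > 0 → conservative criterion (biased toward responding “no”).

conservative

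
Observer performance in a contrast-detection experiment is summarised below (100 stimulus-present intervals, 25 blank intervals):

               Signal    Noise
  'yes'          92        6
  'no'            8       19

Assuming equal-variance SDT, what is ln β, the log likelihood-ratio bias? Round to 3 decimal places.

ln β = -0.738

H = 92/100 = 0.9200
FA = 6/25 = 0.2400
Φ⁻¹(H) = Φ⁻¹(0.9200) = 1.4051
Φ⁻¹(FA) = Φ⁻¹(0.2400) = -0.7063
ln β = −½·[z(H)² − z(FA)²] = −0.5 × (1.9743 − 0.4989) = -0.7377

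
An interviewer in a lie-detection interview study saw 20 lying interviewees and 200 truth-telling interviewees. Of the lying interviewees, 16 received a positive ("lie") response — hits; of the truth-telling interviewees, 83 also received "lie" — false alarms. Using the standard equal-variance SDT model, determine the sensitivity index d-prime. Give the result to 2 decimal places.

d-prime = 1.06

H = 16/20 = 0.8000
FA = 83/200 = 0.4150
z(H) = 0.842
z(FA) = -0.215
d' = z(H) − z(FA) = 0.842 − (-0.215) = 1.057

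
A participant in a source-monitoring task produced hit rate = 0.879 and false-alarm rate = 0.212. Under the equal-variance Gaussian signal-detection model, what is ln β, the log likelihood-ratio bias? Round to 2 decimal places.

Φ⁻¹(H) = 1.170
Φ⁻¹(FA) = -0.800
ln β = −½·[z(H)² − z(FA)²] = −0.5 × (1.369 − 0.640) = -0.3645

ln β = -0.36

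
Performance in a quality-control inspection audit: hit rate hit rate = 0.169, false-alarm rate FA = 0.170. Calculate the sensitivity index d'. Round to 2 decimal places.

d' = 0.00

z(H) = z(0.169) = -0.9581
z(FA) = z(0.170) = -0.9542
d' = z(H) − z(FA) = -0.9581 − (-0.9542) = -0.0039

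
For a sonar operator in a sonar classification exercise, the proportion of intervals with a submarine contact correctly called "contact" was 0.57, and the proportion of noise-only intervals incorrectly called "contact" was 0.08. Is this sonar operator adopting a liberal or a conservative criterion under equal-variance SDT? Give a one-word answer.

conservative

z(H) = 0.176, z(FA) = -1.405
c = −½·(z(H) + z(FA)) = 0.6145
c > 0 → conservative criterion (biased toward responding “no”).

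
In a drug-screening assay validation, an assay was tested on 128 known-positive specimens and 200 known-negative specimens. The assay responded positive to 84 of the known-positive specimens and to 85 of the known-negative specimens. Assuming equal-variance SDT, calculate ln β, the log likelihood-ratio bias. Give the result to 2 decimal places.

ln β = -0.06

H = 84/128 = 0.6562
FA = 85/200 = 0.4250
z(0.6562) = 0.402, z(0.4250) = -0.189
ln β = −½·[z(H)² − z(FA)²] = −0.5 × (0.162 − 0.036) = -0.063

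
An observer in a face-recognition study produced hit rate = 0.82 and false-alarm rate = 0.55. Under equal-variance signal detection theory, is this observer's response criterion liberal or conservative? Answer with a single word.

liberal

z(H) = 0.915, z(FA) = 0.126
c = −½·(z(H) + z(FA)) = -0.5205
c < 0 → liberal criterion (biased toward responding “yes”).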